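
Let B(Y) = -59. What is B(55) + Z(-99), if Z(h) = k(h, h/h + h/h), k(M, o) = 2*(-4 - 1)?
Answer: -69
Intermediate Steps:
k(M, o) = -10 (k(M, o) = 2*(-5) = -10)
Z(h) = -10
B(55) + Z(-99) = -59 - 10 = -69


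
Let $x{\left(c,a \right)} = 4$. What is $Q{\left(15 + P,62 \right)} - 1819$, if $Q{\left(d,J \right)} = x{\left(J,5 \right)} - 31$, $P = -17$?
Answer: $-1846$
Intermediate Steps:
$Q{\left(d,J \right)} = -27$ ($Q{\left(d,J \right)} = 4 - 31 = -27$)
$Q{\left(15 + P,62 \right)} - 1819 = -27 - 1819 = -1846$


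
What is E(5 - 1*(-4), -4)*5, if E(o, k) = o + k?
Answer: 25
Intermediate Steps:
E(o, k) = k + o
E(5 - 1*(-4), -4)*5 = (-4 + (5 - 1*(-4)))*5 = (-4 + (5 + 4))*5 = (-4 + 9)*5 = 5*5 = 25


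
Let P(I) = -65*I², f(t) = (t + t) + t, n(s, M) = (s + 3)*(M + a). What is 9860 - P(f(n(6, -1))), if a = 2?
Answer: 57245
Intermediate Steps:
n(s, M) = (2 + M)*(3 + s) (n(s, M) = (s + 3)*(M + 2) = (3 + s)*(2 + M) = (2 + M)*(3 + s))
f(t) = 3*t (f(t) = 2*t + t = 3*t)
9860 - P(f(n(6, -1))) = 9860 - (-65)*(3*(6 + 2*6 + 3*(-1) - 1*6))² = 9860 - (-65)*(3*(6 + 12 - 3 - 6))² = 9860 - (-65)*(3*9)² = 9860 - (-65)*27² = 9860 - (-65)*729 = 9860 - 1*(-47385) = 9860 + 47385 = 57245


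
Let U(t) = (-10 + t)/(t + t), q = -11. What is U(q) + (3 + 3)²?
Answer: 813/22 ≈ 36.955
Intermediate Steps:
U(t) = (-10 + t)/(2*t) (U(t) = (-10 + t)/((2*t)) = (-10 + t)*(1/(2*t)) = (-10 + t)/(2*t))
U(q) + (3 + 3)² = (½)*(-10 - 11)/(-11) + (3 + 3)² = (½)*(-1/11)*(-21) + 6² = 21/22 + 36 = 813/22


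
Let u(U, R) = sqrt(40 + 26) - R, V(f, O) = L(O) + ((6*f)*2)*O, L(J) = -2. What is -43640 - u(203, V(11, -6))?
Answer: -44434 - sqrt(66) ≈ -44442.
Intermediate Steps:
V(f, O) = -2 + 12*O*f (V(f, O) = -2 + ((6*f)*2)*O = -2 + (12*f)*O = -2 + 12*O*f)
u(U, R) = sqrt(66) - R
-43640 - u(203, V(11, -6)) = -43640 - (sqrt(66) - (-2 + 12*(-6)*11)) = -43640 - (sqrt(66) - (-2 - 792)) = -43640 - (sqrt(66) - 1*(-794)) = -43640 - (sqrt(66) + 794) = -43640 - (794 + sqrt(66)) = -43640 + (-794 - sqrt(66)) = -44434 - sqrt(66)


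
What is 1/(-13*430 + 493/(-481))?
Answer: -481/2689283 ≈ -0.00017886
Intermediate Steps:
1/(-13*430 + 493/(-481)) = 1/(-5590 + 493*(-1/481)) = 1/(-5590 - 493/481) = 1/(-2689283/481) = -481/2689283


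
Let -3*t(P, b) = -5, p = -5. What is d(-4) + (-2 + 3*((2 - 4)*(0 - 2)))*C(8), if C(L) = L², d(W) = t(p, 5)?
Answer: 1925/3 ≈ 641.67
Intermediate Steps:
t(P, b) = 5/3 (t(P, b) = -⅓*(-5) = 5/3)
d(W) = 5/3
d(-4) + (-2 + 3*((2 - 4)*(0 - 2)))*C(8) = 5/3 + (-2 + 3*((2 - 4)*(0 - 2)))*8² = 5/3 + (-2 + 3*(-2*(-2)))*64 = 5/3 + (-2 + 3*4)*64 = 5/3 + (-2 + 12)*64 = 5/3 + 10*64 = 5/3 + 640 = 1925/3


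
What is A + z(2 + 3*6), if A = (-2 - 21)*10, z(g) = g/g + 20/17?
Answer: -3873/17 ≈ -227.82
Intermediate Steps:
z(g) = 37/17 (z(g) = 1 + 20*(1/17) = 1 + 20/17 = 37/17)
A = -230 (A = -23*10 = -230)
A + z(2 + 3*6) = -230 + 37/17 = -3873/17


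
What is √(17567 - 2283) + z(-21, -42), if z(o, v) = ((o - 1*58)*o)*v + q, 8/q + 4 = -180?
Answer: -1602595/23 + 2*√3821 ≈ -69554.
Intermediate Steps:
q = -1/23 (q = 8/(-4 - 180) = 8/(-184) = 8*(-1/184) = -1/23 ≈ -0.043478)
z(o, v) = -1/23 + o*v*(-58 + o) (z(o, v) = ((o - 1*58)*o)*v - 1/23 = ((o - 58)*o)*v - 1/23 = ((-58 + o)*o)*v - 1/23 = (o*(-58 + o))*v - 1/23 = o*v*(-58 + o) - 1/23 = -1/23 + o*v*(-58 + o))
√(17567 - 2283) + z(-21, -42) = √(17567 - 2283) + (-1/23 - 42*(-21)² - 58*(-21)*(-42)) = √15284 + (-1/23 - 42*441 - 51156) = 2*√3821 + (-1/23 - 18522 - 51156) = 2*√3821 - 1602595/23 = -1602595/23 + 2*√3821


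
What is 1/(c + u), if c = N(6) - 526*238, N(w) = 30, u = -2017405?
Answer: -1/2142563 ≈ -4.6673e-7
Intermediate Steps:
c = -125158 (c = 30 - 526*238 = 30 - 125188 = -125158)
1/(c + u) = 1/(-125158 - 2017405) = 1/(-2142563) = -1/2142563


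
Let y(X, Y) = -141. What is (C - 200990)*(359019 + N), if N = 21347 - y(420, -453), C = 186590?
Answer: -5479300800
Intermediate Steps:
N = 21488 (N = 21347 - 1*(-141) = 21347 + 141 = 21488)
(C - 200990)*(359019 + N) = (186590 - 200990)*(359019 + 21488) = -14400*380507 = -5479300800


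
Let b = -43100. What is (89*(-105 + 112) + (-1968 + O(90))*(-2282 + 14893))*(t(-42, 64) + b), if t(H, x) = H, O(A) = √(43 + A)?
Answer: 1070690606150 - 544063762*√133 ≈ 1.0644e+12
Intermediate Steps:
(89*(-105 + 112) + (-1968 + O(90))*(-2282 + 14893))*(t(-42, 64) + b) = (89*(-105 + 112) + (-1968 + √(43 + 90))*(-2282 + 14893))*(-42 - 43100) = (89*7 + (-1968 + √133)*12611)*(-43142) = (623 + (-24818448 + 12611*√133))*(-43142) = (-24817825 + 12611*√133)*(-43142) = 1070690606150 - 544063762*√133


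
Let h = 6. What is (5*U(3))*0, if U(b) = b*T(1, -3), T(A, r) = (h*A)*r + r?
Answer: 0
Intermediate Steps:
T(A, r) = r + 6*A*r (T(A, r) = (6*A)*r + r = 6*A*r + r = r + 6*A*r)
U(b) = -21*b (U(b) = b*(-3*(1 + 6*1)) = b*(-3*(1 + 6)) = b*(-3*7) = b*(-21) = -21*b)
(5*U(3))*0 = (5*(-21*3))*0 = (5*(-63))*0 = -315*0 = 0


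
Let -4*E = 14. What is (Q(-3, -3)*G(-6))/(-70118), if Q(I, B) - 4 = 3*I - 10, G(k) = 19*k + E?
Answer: -3525/140236 ≈ -0.025136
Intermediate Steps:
E = -7/2 (E = -1/4*14 = -7/2 ≈ -3.5000)
G(k) = -7/2 + 19*k (G(k) = 19*k - 7/2 = -7/2 + 19*k)
Q(I, B) = -6 + 3*I (Q(I, B) = 4 + (3*I - 10) = 4 + (-10 + 3*I) = -6 + 3*I)
(Q(-3, -3)*G(-6))/(-70118) = ((-6 + 3*(-3))*(-7/2 + 19*(-6)))/(-70118) = ((-6 - 9)*(-7/2 - 114))*(-1/70118) = -15*(-235/2)*(-1/70118) = (3525/2)*(-1/70118) = -3525/140236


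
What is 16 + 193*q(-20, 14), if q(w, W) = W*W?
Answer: 37844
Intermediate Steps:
q(w, W) = W²
16 + 193*q(-20, 14) = 16 + 193*14² = 16 + 193*196 = 16 + 37828 = 37844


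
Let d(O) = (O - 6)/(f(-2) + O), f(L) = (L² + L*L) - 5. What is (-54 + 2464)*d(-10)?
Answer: 38560/7 ≈ 5508.6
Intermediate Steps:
f(L) = -5 + 2*L² (f(L) = (L² + L²) - 5 = 2*L² - 5 = -5 + 2*L²)
d(O) = (-6 + O)/(3 + O) (d(O) = (O - 6)/((-5 + 2*(-2)²) + O) = (-6 + O)/((-5 + 2*4) + O) = (-6 + O)/((-5 + 8) + O) = (-6 + O)/(3 + O))
(-54 + 2464)*d(-10) = (-54 + 2464)*((-6 - 10)/(3 - 10)) = 2410*(-16/(-7)) = 2410*(-⅐*(-16)) = 2410*(16/7) = 38560/7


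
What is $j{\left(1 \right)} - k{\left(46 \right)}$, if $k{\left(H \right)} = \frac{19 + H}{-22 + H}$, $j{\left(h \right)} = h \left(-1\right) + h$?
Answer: $- \frac{65}{24} \approx -2.7083$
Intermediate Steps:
$j{\left(h \right)} = 0$ ($j{\left(h \right)} = - h + h = 0$)
$k{\left(H \right)} = \frac{19 + H}{-22 + H}$
$j{\left(1 \right)} - k{\left(46 \right)} = 0 - \frac{19 + 46}{-22 + 46} = 0 - \frac{1}{24} \cdot 65 = 0 - \frac{65}{24} = - \frac{65}{24}$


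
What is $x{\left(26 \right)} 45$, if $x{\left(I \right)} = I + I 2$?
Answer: $3510$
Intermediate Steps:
$x{\left(I \right)} = 3 I$ ($x{\left(I \right)} = I + 2 I = 3 I$)
$x{\left(26 \right)} 45 = 3 \cdot 26 \cdot 45 = 78 \cdot 45 = 3510$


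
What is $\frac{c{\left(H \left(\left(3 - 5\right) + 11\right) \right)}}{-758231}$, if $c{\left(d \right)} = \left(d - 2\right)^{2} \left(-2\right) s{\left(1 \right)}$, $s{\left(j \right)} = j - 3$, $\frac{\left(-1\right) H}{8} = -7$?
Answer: $- \frac{1008016}{758231} \approx -1.3294$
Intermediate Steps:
$H = 56$ ($H = \left(-8\right) \left(-7\right) = 56$)
$s{\left(j \right)} = -3 + j$
$c{\left(d \right)} = 4 \left(-2 + d\right)^{2}$ ($c{\left(d \right)} = \left(d - 2\right)^{2} \left(-2\right) \left(-3 + 1\right) = \left(-2 + d\right)^{2} \left(-2\right) \left(-2\right) = - 2 \left(-2 + d\right)^{2} \left(-2\right) = 4 \left(-2 + d\right)^{2}$)
$\frac{c{\left(H \left(\left(3 - 5\right) + 11\right) \right)}}{-758231} = \frac{4 \left(-2 + 56 \left(\left(3 - 5\right) + 11\right)\right)^{2}}{-758231} = 4 \left(-2 + 56 \left(-2 + 11\right)\right)^{2} \left(- \frac{1}{758231}\right) = 4 \left(-2 + 56 \cdot 9\right)^{2} \left(- \frac{1}{758231}\right) = 4 \left(-2 + 504\right)^{2} \left(- \frac{1}{758231}\right) = 4 \cdot 502^{2} \left(- \frac{1}{758231}\right) = 4 \cdot 252004 \left(- \frac{1}{758231}\right) = 1008016 \left(- \frac{1}{758231}\right) = - \frac{1008016}{758231}$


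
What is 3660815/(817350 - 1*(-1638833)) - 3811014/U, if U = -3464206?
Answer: 11021182543726/4254361942849 ≈ 2.5906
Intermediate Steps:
3660815/(817350 - 1*(-1638833)) - 3811014/U = 3660815/(817350 - 1*(-1638833)) - 3811014/(-3464206) = 3660815/(817350 + 1638833) - 3811014*(-1/3464206) = 3660815/2456183 + 1905507/1732103 = 11021182543726/4254361942849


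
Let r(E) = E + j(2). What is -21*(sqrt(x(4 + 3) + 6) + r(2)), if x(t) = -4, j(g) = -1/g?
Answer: -63/2 - 21*sqrt(2) ≈ -61.198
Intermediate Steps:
r(E) = -1/2 + E (r(E) = E - 1/2 = -1/2 + E)
-21*(sqrt(x(4 + 3) + 6) + r(2)) = -21*(sqrt(-4 + 6) + (-1/2 + 2)) = -21*(sqrt(2) + 3/2) = -21*(3/2 + sqrt(2)) = -63/2 - 21*sqrt(2)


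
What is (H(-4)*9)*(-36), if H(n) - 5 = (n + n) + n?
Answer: 2268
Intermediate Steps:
H(n) = 5 + 3*n (H(n) = 5 + ((n + n) + n) = 5 + (2*n + n) = 5 + 3*n)
(H(-4)*9)*(-36) = ((5 + 3*(-4))*9)*(-36) = ((5 - 12)*9)*(-36) = -7*9*(-36) = -63*(-36) = 2268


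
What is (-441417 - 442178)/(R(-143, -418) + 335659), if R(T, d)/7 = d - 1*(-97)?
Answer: -46505/17548 ≈ -2.6502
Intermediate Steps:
R(T, d) = 679 + 7*d (R(T, d) = 7*(d - 1*(-97)) = 7*(d + 97) = 7*(97 + d) = 679 + 7*d)
(-441417 - 442178)/(R(-143, -418) + 335659) = (-441417 - 442178)/((679 + 7*(-418)) + 335659) = -883595/((679 - 2926) + 335659) = -883595/(-2247 + 335659) = -883595/333412 = -883595*1/333412 = -46505/17548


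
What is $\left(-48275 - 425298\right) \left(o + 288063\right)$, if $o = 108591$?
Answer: $-187844624742$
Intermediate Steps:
$\left(-48275 - 425298\right) \left(o + 288063\right) = \left(-48275 - 425298\right) \left(108591 + 288063\right) = \left(-473573\right) 396654 = -187844624742$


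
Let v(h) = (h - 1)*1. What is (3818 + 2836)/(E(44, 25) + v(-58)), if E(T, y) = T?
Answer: -2218/5 ≈ -443.60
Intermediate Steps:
v(h) = -1 + h (v(h) = (-1 + h)*1 = -1 + h)
(3818 + 2836)/(E(44, 25) + v(-58)) = (3818 + 2836)/(44 + (-1 - 58)) = 6654/(44 - 59) = 6654/(-15) = 6654*(-1/15) = -2218/5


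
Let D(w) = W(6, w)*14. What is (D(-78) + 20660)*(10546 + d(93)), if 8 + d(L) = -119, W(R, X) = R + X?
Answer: 204754188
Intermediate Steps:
d(L) = -127 (d(L) = -8 - 119 = -127)
D(w) = 84 + 14*w (D(w) = (6 + w)*14 = 84 + 14*w)
(D(-78) + 20660)*(10546 + d(93)) = ((84 + 14*(-78)) + 20660)*(10546 - 127) = ((84 - 1092) + 20660)*10419 = (-1008 + 20660)*10419 = 19652*10419 = 204754188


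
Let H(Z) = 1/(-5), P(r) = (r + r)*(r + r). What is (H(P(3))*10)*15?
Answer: -30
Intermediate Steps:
P(r) = 4*r² (P(r) = (2*r)*(2*r) = 4*r²)
H(Z) = -⅕
(H(P(3))*10)*15 = -⅕*10*15 = -2*15 = -30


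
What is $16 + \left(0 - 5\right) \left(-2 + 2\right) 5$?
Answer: $16$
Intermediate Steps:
$16 + \left(0 - 5\right) \left(-2 + 2\right) 5 = 16 + \left(-5\right) 0 \cdot 5 = 16 + 0 \cdot 5 = 16 + 0 = 16$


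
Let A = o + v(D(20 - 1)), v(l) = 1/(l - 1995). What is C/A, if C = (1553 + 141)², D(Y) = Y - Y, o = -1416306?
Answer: -5724923820/2825530471 ≈ -2.0261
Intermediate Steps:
D(Y) = 0
v(l) = 1/(-1995 + l)
C = 2869636 (C = 1694² = 2869636)
A = -2825530471/1995 (A = -1416306 + 1/(-1995 + 0) = -1416306 + 1/(-1995) = -1416306 - 1/1995 = -2825530471/1995 ≈ -1.4163e+6)
C/A = 2869636/(-2825530471/1995) = 2869636*(-1995/2825530471) = -5724923820/2825530471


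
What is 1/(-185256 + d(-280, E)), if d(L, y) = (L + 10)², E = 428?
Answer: -1/112356 ≈ -8.9003e-6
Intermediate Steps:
d(L, y) = (10 + L)²
1/(-185256 + d(-280, E)) = 1/(-185256 + (10 - 280)²) = 1/(-185256 + (-270)²) = 1/(-185256 + 72900) = 1/(-112356) = -1/112356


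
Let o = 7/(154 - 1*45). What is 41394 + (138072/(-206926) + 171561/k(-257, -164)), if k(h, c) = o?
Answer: 1964752264689/724241 ≈ 2.7128e+6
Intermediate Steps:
o = 7/109 (o = 7/(154 - 45) = 7/109 ≈ 0.064220)
k(h, c) = 7/109
41394 + (138072/(-206926) + 171561/k(-257, -164)) = 41394 + (138072/(-206926) + 171561/(7/109)) = 41394 + (138072*(-1/206926) + 171561*(109/7)) = 41394 + (-69036/103463 + 18700149/7) = 41394 + 1934773032735/724241 = 1964752264689/724241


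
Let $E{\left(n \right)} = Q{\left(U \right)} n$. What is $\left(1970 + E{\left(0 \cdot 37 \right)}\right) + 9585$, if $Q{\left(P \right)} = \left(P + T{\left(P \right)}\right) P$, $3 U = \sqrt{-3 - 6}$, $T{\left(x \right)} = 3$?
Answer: $11555$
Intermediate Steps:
$U = i$ ($U = \frac{\sqrt{-3 - 6}}{3} = \frac{\sqrt{-9}}{3} = \frac{3 i}{3} = i \approx 1.0 i$)
$Q{\left(P \right)} = P \left(3 + P\right)$ ($Q{\left(P \right)} = \left(P + 3\right) P = \left(3 + P\right) P = P \left(3 + P\right)$)
$E{\left(n \right)} = i n \left(3 + i\right)$ ($E{\left(n \right)} = i \left(3 + i\right) n = i n \left(3 + i\right)$)
$\left(1970 + E{\left(0 \cdot 37 \right)}\right) + 9585 = \left(1970 + i 0 \cdot 37 \left(3 + i\right)\right) + 9585 = \left(1970 + i 0 \left(3 + i\right)\right) + 9585 = \left(1970 + 0\right) + 9585 = 1970 + 9585 = 11555$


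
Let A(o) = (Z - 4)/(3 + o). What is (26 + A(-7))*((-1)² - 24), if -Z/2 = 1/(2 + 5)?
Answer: -8717/14 ≈ -622.64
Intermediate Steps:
Z = -2/7 (Z = -2/(2 + 5) = -2/7 ≈ -0.28571)
A(o) = -30/(7*(3 + o)) (A(o) = (-2/7 - 4)/(3 + o) = -30/(7*(3 + o)))
(26 + A(-7))*((-1)² - 24) = (26 - 30/(21 + 7*(-7)))*((-1)² - 24) = (26 - 30/(21 - 49))*(1 - 24) = (26 - 30/(-28))*(-23) = (26 - 30*(-1/28))*(-23) = (26 + 15/14)*(-23) = (379/14)*(-23) = -8717/14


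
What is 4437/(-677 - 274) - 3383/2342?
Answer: -4536229/742414 ≈ -6.1101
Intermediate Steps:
4437/(-677 - 274) - 3383/2342 = 4437/(-951) - 3383*1/2342 = 4437*(-1/951) - 3383/2342 = -1479/317 - 3383/2342 = -4536229/742414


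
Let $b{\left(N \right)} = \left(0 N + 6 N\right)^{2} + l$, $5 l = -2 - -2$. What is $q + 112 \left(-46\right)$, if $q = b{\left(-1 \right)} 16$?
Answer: $-4576$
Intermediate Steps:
$l = 0$ ($l = \frac{-2 - -2}{5} = \frac{-2 + 2}{5} = \frac{1}{5} \cdot 0 = 0$)
$b{\left(N \right)} = 36 N^{2}$ ($b{\left(N \right)} = \left(0 N + 6 N\right)^{2} + 0 = \left(0 + 6 N\right)^{2} + 0 = \left(6 N\right)^{2} + 0 = 36 N^{2} + 0 = 36 N^{2}$)
$q = 576$ ($q = 36 \left(-1\right)^{2} \cdot 16 = 36 \cdot 1 \cdot 16 = 36 \cdot 16 = 576$)
$q + 112 \left(-46\right) = 576 + 112 \left(-46\right) = 576 - 5152 = -4576$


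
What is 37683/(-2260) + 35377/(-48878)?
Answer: -960910847/55232140 ≈ -17.398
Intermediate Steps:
37683/(-2260) + 35377/(-48878) = 37683*(-1/2260) + 35377*(-1/48878) = -37683/2260 - 35377/48878 = -960910847/55232140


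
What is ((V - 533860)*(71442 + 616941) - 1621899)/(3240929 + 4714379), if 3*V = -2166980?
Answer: -864739168059/7955308 ≈ -1.0870e+5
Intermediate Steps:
V = -2166980/3 (V = (1/3)*(-2166980) = -2166980/3 ≈ -7.2233e+5)
((V - 533860)*(71442 + 616941) - 1621899)/(3240929 + 4714379) = ((-2166980/3 - 533860)*(71442 + 616941) - 1621899)/(3240929 + 4714379) = (-3768560/3*688383 - 1621899)/7955308 = (-864737546160 - 1621899)*(1/7955308) = -864739168059*1/7955308 = -864739168059/7955308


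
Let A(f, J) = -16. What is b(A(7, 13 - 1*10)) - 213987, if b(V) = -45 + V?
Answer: -214048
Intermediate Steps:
b(A(7, 13 - 1*10)) - 213987 = (-45 - 16) - 213987 = -61 - 213987 = -214048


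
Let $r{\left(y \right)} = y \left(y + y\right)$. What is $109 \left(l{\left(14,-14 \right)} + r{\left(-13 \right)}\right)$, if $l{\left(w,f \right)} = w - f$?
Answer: $39894$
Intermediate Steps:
$r{\left(y \right)} = 2 y^{2}$ ($r{\left(y \right)} = y 2 y = 2 y^{2}$)
$109 \left(l{\left(14,-14 \right)} + r{\left(-13 \right)}\right) = 109 \left(\left(14 - -14\right) + 2 \left(-13\right)^{2}\right) = 109 \left(\left(14 + 14\right) + 2 \cdot 169\right) = 109 \left(28 + 338\right) = 109 \cdot 366 = 39894$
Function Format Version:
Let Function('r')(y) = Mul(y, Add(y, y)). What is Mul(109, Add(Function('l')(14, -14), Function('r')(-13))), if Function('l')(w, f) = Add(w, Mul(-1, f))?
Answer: 39894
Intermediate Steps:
Function('r')(y) = Mul(2, Pow(y, 2)) (Function('r')(y) = Mul(y, Mul(2, y)) = Mul(2, Pow(y, 2)))
Mul(109, Add(Function('l')(14, -14), Function('r')(-13))) = Mul(109, Add(Add(14, Mul(-1, -14)), Mul(2, Pow(-13, 2)))) = Mul(109, Add(Add(14, 14), Mul(2, 169))) = Mul(109, Add(28, 338)) = Mul(109, 366) = 39894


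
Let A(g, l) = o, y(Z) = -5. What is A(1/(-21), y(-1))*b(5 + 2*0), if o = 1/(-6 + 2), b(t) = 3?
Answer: -¾ ≈ -0.75000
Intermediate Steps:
o = -¼ (o = 1/(-4) = -¼ ≈ -0.25000)
A(g, l) = -¼
A(1/(-21), y(-1))*b(5 + 2*0) = -¼*3 = -¾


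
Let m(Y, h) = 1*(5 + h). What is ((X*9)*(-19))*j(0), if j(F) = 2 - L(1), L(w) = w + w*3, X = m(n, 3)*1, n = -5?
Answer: 2736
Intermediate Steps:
m(Y, h) = 5 + h
X = 8 (X = (5 + 3)*1 = 8*1 = 8)
L(w) = 4*w (L(w) = w + 3*w = 4*w)
j(F) = -2 (j(F) = 2 - 4 = -2)
((X*9)*(-19))*j(0) = ((8*9)*(-19))*(-2) = (72*(-19))*(-2) = -1368*(-2) = 2736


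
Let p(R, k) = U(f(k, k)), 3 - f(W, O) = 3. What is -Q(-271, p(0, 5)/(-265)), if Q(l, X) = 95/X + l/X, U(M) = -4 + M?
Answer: 11660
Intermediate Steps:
f(W, O) = 0 (f(W, O) = 3 - 1*3 = 3 - 3 = 0)
p(R, k) = -4 (p(R, k) = -4 + 0 = -4)
-Q(-271, p(0, 5)/(-265)) = -(95 - 271)/((-4/(-265))) = -(-176)/((-4*(-1/265))) = -(-176)/4/265 = -265*(-176)/4 = -1*(-11660) = 11660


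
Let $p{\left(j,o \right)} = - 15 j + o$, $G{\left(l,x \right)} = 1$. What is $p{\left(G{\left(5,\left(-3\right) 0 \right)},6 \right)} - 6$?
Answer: $-15$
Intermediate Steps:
$p{\left(j,o \right)} = o - 15 j$
$p{\left(G{\left(5,\left(-3\right) 0 \right)},6 \right)} - 6 = \left(6 - 15\right) - 6 = -9 - 6 = -15$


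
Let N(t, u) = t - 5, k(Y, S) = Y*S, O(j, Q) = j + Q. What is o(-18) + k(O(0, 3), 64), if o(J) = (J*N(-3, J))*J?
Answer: -2400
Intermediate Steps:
O(j, Q) = Q + j
k(Y, S) = S*Y
N(t, u) = -5 + t
o(J) = -8*J² (o(J) = (J*(-5 - 3))*J = (J*(-8))*J = (-8*J)*J = -8*J²)
o(-18) + k(O(0, 3), 64) = -8*(-18)² + 64*(3 + 0) = -8*324 + 64*3 = -2592 + 192 = -2400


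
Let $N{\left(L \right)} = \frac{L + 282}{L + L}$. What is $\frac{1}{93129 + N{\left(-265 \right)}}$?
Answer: $\frac{530}{49358353} \approx 1.0738 \cdot 10^{-5}$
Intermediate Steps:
$N{\left(L \right)} = \frac{282 + L}{2 L}$
$\frac{1}{93129 + N{\left(-265 \right)}} = \frac{1}{93129 + \frac{282 - 265}{2 \left(-265\right)}} = \frac{1}{93129 + \frac{1}{2} \left(- \frac{1}{265}\right) 17} = \frac{1}{93129 - \frac{17}{530}} = \frac{1}{\frac{49358353}{530}} = \frac{530}{49358353}$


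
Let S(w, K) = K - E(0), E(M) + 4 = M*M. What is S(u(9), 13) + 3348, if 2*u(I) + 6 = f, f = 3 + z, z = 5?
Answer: 3365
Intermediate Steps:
E(M) = -4 + M² (E(M) = -4 + M*M = -4 + M²)
f = 8 (f = 3 + 5 = 8)
u(I) = 1 (u(I) = -3 + (½)*8 = -3 + 4 = 1)
S(w, K) = 4 + K (S(w, K) = K - (-4 + 0²) = K - (-4 + 0) = K - 1*(-4) = K + 4 = 4 + K)
S(u(9), 13) + 3348 = (4 + 13) + 3348 = 17 + 3348 = 3365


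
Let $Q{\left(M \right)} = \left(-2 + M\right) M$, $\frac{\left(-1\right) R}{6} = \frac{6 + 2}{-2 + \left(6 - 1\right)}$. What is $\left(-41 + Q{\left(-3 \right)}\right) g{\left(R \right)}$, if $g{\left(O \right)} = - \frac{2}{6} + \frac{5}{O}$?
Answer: $\frac{403}{24} \approx 16.792$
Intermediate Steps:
$R = -16$ ($R = - 6 \frac{6 + 2}{-2 + \left(6 - 1\right)} = - 6 \frac{8}{-2 + 5} = - 6 \cdot \frac{8}{3} = - 6 \cdot 8 \cdot \frac{1}{3} = \left(-6\right) \frac{8}{3} = -16$)
$g{\left(O \right)} = - \frac{1}{3} + \frac{5}{O}$ ($g{\left(O \right)} = \left(-2\right) \frac{1}{6} + \frac{5}{O} = - \frac{1}{3} + \frac{5}{O}$)
$Q{\left(M \right)} = M \left(-2 + M\right)$
$\left(-41 + Q{\left(-3 \right)}\right) g{\left(R \right)} = \left(-41 - 3 \left(-2 - 3\right)\right) \frac{15 - -16}{3 \left(-16\right)} = \left(-41 - -15\right) \frac{1}{3} \left(- \frac{1}{16}\right) \left(15 + 16\right) = \left(-41 + 15\right) \frac{1}{3} \left(- \frac{1}{16}\right) 31 = \left(-26\right) \left(- \frac{31}{48}\right) = \frac{403}{24}$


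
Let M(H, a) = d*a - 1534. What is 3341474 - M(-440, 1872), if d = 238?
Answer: 2897472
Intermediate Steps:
M(H, a) = -1534 + 238*a (M(H, a) = 238*a - 1534 = -1534 + 238*a)
3341474 - M(-440, 1872) = 3341474 - (-1534 + 238*1872) = 3341474 - (-1534 + 445536) = 3341474 - 1*444002 = 3341474 - 444002 = 2897472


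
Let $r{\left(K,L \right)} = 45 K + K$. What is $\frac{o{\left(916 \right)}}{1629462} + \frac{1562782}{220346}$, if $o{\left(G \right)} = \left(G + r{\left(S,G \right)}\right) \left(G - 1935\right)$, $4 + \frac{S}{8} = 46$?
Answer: $- \frac{282388354561}{89761358463} \approx -3.146$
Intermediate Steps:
$S = 336$ ($S = -32 + 8 \cdot 46 = -32 + 368 = 336$)
$r{\left(K,L \right)} = 46 K$
$o{\left(G \right)} = \left(-1935 + G\right) \left(15456 + G\right)$ ($o{\left(G \right)} = \left(G + 46 \cdot 336\right) \left(G - 1935\right) = \left(G + 15456\right) \left(-1935 + G\right) = \left(15456 + G\right) \left(-1935 + G\right) = \left(-1935 + G\right) \left(15456 + G\right)$)
$\frac{o{\left(916 \right)}}{1629462} + \frac{1562782}{220346} = \frac{-29907360 + 916^{2} + 13521 \cdot 916}{1629462} + \frac{1562782}{220346} = \left(-29907360 + 839056 + 12385236\right) \frac{1}{1629462} + 1562782 \cdot \frac{1}{220346} = \left(-16683068\right) \frac{1}{1629462} + \frac{781391}{110173} = - \frac{8341534}{814731} + \frac{781391}{110173} = - \frac{282388354561}{89761358463}$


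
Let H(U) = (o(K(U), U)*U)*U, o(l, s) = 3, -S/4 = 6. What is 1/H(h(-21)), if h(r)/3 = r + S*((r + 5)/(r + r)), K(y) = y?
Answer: 49/1202067 ≈ 4.0763e-5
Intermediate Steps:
S = -24 (S = -4*6 = -24)
h(r) = 3*r - 36*(5 + r)/r (h(r) = 3*(r - 24*(r + 5)/(r + r)) = 3*(r - 24*(5 + r)/(2*r)) = 3*(r - 24*(5 + r)*1/(2*r)) = 3*(r - 12*(5 + r)/r) = 3*r - 36*(5 + r)/r)
H(U) = 3*U² (H(U) = (3*U)*U = 3*U²)
1/H(h(-21)) = 1/(3*(-36 - 180/(-21) + 3*(-21))²) = 1/(3*(-36 - 180*(-1/21) - 63)²) = 1/(3*(-36 + 60/7 - 63)²) = 1/(3*(-633/7)²) = 1/(3*(400689/49)) = 1/(1202067/49) = 49/1202067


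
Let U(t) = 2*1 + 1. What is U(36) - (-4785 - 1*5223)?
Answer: 10011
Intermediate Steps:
U(t) = 3 (U(t) = 2 + 1 = 3)
U(36) - (-4785 - 1*5223) = 3 - (-4785 - 1*5223) = 3 - (-4785 - 5223) = 3 - 1*(-10008) = 3 + 10008 = 10011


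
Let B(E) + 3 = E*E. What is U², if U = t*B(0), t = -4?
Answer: 144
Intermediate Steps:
B(E) = -3 + E² (B(E) = -3 + E*E = -3 + E²)
U = 12 (U = -4*(-3 + 0²) = -4*(-3 + 0) = -4*(-3) = 12)
U² = 12² = 144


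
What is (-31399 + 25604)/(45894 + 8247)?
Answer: -5795/54141 ≈ -0.10704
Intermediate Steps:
(-31399 + 25604)/(45894 + 8247) = -5795/54141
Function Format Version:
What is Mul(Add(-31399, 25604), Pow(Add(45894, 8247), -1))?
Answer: Rational(-5795, 54141) ≈ -0.10704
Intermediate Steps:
Mul(Add(-31399, 25604), Pow(Add(45894, 8247), -1)) = Mul(-5795, Pow(54141, -1)) = Mul(-5795, Rational(1, 54141)) = Rational(-5795, 54141)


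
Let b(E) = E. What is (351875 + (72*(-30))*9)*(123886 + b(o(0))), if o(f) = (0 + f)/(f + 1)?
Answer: 41184042410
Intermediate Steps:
o(f) = f/(1 + f)
(351875 + (72*(-30))*9)*(123886 + b(o(0))) = (351875 + (72*(-30))*9)*(123886 + 0/(1 + 0)) = (351875 - 2160*9)*(123886 + 0/1) = (351875 - 19440)*(123886 + 0*1) = 332435*(123886 + 0) = 332435*123886 = 41184042410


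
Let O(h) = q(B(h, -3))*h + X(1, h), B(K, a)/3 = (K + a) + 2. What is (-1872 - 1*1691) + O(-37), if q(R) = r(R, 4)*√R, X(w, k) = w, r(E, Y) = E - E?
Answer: -3562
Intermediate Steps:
r(E, Y) = 0
B(K, a) = 6 + 3*K + 3*a (B(K, a) = 3*((K + a) + 2) = 3*(2 + K + a) = 6 + 3*K + 3*a)
q(R) = 0 (q(R) = 0*√R = 0)
O(h) = 1 (O(h) = 0*h + 1 = 0 + 1 = 1)
(-1872 - 1*1691) + O(-37) = (-1872 - 1*1691) + 1 = (-1872 - 1691) + 1 = -3563 + 1 = -3562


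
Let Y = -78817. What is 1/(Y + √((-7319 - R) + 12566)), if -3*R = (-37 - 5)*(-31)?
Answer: -78817/6212113808 - √5681/6212113808 ≈ -1.2700e-5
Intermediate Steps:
R = -434 (R = -(-37 - 5)*(-31)/3 = -(-14)*(-31) = -⅓*1302 = -434)
1/(Y + √((-7319 - R) + 12566)) = 1/(-78817 + √((-7319 - 1*(-434)) + 12566)) = 1/(-78817 + √((-7319 + 434) + 12566)) = 1/(-78817 + √(-6885 + 12566)) = 1/(-78817 + √5681)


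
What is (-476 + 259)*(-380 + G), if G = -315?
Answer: 150815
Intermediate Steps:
(-476 + 259)*(-380 + G) = (-476 + 259)*(-380 - 315) = -217*(-695) = 150815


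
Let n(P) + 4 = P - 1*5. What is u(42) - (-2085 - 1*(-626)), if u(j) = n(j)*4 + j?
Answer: 1633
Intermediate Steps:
n(P) = -9 + P (n(P) = -4 + (P - 1*5) = -4 + (P - 5) = -4 + (-5 + P) = -9 + P)
u(j) = -36 + 5*j (u(j) = (-9 + j)*4 + j = (-36 + 4*j) + j = -36 + 5*j)
u(42) - (-2085 - 1*(-626)) = (-36 + 5*42) - (-2085 - 1*(-626)) = (-36 + 210) - (-2085 + 626) = 174 - 1*(-1459) = 174 + 1459 = 1633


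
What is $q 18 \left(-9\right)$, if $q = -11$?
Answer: $1782$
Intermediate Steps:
$q 18 \left(-9\right) = \left(-11\right) 18 \left(-9\right) = \left(-198\right) \left(-9\right) = 1782$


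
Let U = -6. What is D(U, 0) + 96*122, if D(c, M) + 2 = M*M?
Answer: 11710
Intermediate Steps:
D(c, M) = -2 + M² (D(c, M) = -2 + M*M = -2 + M²)
D(U, 0) + 96*122 = (-2 + 0²) + 96*122 = (-2 + 0) + 11712 = -2 + 11712 = 11710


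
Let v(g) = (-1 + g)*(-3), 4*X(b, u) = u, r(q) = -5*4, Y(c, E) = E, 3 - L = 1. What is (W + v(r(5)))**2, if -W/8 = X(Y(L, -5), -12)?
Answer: 7569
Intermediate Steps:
L = 2 (L = 3 - 1*1 = 3 - 1 = 2)
r(q) = -20
X(b, u) = u/4
v(g) = 3 - 3*g
W = 24 (W = -2*(-12) = -8*(-3) = 24)
(W + v(r(5)))**2 = (24 + (3 - 3*(-20)))**2 = (24 + (3 + 60))**2 = (24 + 63)**2 = 87**2 = 7569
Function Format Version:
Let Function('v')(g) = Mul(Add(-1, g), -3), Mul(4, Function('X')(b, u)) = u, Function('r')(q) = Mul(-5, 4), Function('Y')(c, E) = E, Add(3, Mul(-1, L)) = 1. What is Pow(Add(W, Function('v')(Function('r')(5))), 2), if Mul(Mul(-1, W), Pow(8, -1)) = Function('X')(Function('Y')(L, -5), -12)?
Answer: 7569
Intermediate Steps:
L = 2 (L = Add(3, Mul(-1, 1)) = Add(3, -1) = 2)
Function('r')(q) = -20
Function('X')(b, u) = Mul(Rational(1, 4), u)
Function('v')(g) = Add(3, Mul(-3, g))
W = 24 (W = Mul(-8, Mul(Rational(1, 4), -12)) = Mul(-8, -3) = 24)
Pow(Add(W, Function('v')(Function('r')(5))), 2) = Pow(Add(24, Add(3, Mul(-3, -20))), 2) = Pow(Add(24, Add(3, 60)), 2) = Pow(Add(24, 63), 2) = Pow(87, 2) = 7569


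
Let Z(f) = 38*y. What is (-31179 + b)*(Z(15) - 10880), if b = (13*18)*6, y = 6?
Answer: 317163300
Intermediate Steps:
Z(f) = 228 (Z(f) = 38*6 = 228)
b = 1404 (b = 234*6 = 1404)
(-31179 + b)*(Z(15) - 10880) = (-31179 + 1404)*(228 - 10880) = -29775*(-10652) = 317163300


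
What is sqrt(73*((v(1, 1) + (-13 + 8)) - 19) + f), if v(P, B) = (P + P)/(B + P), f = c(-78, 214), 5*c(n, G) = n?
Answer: I*sqrt(42365)/5 ≈ 41.166*I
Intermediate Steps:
c(n, G) = n/5
f = -78/5 (f = (1/5)*(-78) = -78/5 ≈ -15.600)
v(P, B) = 2*P/(B + P) (v(P, B) = (2*P)/(B + P) = 2*P/(B + P))
sqrt(73*((v(1, 1) + (-13 + 8)) - 19) + f) = sqrt(73*((2*1/(1 + 1) + (-13 + 8)) - 19) - 78/5) = sqrt(73*((2*1/2 - 5) - 19) - 78/5) = sqrt(73*((2*1*(1/2) - 5) - 19) - 78/5) = sqrt(73*((1 - 5) - 19) - 78/5) = sqrt(73*(-4 - 19) - 78/5) = sqrt(73*(-23) - 78/5) = sqrt(-1679 - 78/5) = sqrt(-8473/5) = I*sqrt(42365)/5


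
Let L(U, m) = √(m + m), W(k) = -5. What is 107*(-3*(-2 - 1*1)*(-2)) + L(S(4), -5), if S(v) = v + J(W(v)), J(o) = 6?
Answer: -1926 + I*√10 ≈ -1926.0 + 3.1623*I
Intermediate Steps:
S(v) = 6 + v (S(v) = v + 6 = 6 + v)
L(U, m) = √2*√m (L(U, m) = √(2*m) = √2*√m)
107*(-3*(-2 - 1*1)*(-2)) + L(S(4), -5) = 107*(-3*(-2 - 1*1)*(-2)) + √2*√(-5) = 107*(-3*(-2 - 1)*(-2)) + √2*(I*√5) = 107*(-3*(-3)*(-2)) + I*√10 = 107*(9*(-2)) + I*√10 = 107*(-18) + I*√10 = -1926 + I*√10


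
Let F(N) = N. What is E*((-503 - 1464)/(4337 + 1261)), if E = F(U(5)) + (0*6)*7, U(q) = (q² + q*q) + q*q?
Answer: -49175/1866 ≈ -26.353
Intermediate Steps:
U(q) = 3*q² (U(q) = (q² + q²) + q² = 2*q² + q² = 3*q²)
E = 75 (E = 3*5² + (0*6)*7 = 3*25 + 0*7 = 75 + 0 = 75)
E*((-503 - 1464)/(4337 + 1261)) = 75*((-503 - 1464)/(4337 + 1261)) = 75*(-1967/5598) = -49175/1866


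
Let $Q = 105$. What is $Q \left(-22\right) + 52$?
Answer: $-2258$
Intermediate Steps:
$Q \left(-22\right) + 52 = 105 \left(-22\right) + 52 = -2310 + 52 = -2258$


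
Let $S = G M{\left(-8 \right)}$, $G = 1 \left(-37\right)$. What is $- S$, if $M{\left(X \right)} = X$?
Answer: $-296$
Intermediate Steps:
$G = -37$
$S = 296$ ($S = \left(-37\right) \left(-8\right) = 296$)
$- S = \left(-1\right) 296 = -296$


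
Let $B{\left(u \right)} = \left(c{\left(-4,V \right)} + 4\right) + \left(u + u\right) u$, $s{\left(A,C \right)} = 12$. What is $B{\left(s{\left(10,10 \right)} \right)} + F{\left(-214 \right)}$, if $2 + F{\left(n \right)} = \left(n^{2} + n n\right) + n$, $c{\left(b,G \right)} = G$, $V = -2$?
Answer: $91666$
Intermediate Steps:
$F{\left(n \right)} = -2 + n + 2 n^{2}$ ($F{\left(n \right)} = -2 + \left(\left(n^{2} + n n\right) + n\right) = -2 + \left(\left(n^{2} + n^{2}\right) + n\right) = -2 + \left(2 n^{2} + n\right) = -2 + \left(n + 2 n^{2}\right) = -2 + n + 2 n^{2}$)
$B{\left(u \right)} = 2 + 2 u^{2}$ ($B{\left(u \right)} = \left(-2 + 4\right) + \left(u + u\right) u = 2 + 2 u u = 2 + 2 u^{2}$)
$B{\left(s{\left(10,10 \right)} \right)} + F{\left(-214 \right)} = \left(2 + 2 \cdot 12^{2}\right) - \left(216 - 91592\right) = \left(2 + 2 \cdot 144\right) - -91376 = \left(2 + 288\right) - -91376 = 290 + 91376 = 91666$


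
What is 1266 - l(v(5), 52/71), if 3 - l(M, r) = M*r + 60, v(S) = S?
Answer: 94193/71 ≈ 1326.7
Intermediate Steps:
l(M, r) = -57 - M*r (l(M, r) = 3 - (M*r + 60) = 3 - (60 + M*r) = 3 + (-60 - M*r) = -57 - M*r)
1266 - l(v(5), 52/71) = 1266 - (-57 - 1*5*52/71) = 1266 - (-57 - 260/71) = 1266 - 1*(-4307/71) = 1266 + 4307/71 = 94193/71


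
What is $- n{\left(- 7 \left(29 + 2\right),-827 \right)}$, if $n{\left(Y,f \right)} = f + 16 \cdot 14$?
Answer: $603$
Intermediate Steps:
$n{\left(Y,f \right)} = 224 + f$ ($n{\left(Y,f \right)} = f + 224 = 224 + f$)
$- n{\left(- 7 \left(29 + 2\right),-827 \right)} = - (224 - 827) = \left(-1\right) \left(-603\right) = 603$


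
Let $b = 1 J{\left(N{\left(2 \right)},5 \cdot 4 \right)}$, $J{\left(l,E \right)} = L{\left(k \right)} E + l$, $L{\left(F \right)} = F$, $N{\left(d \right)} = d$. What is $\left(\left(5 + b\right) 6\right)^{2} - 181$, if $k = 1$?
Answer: $26063$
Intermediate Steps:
$J{\left(l,E \right)} = E + l$ ($J{\left(l,E \right)} = 1 E + l = E + l$)
$b = 22$ ($b = 1 \left(5 \cdot 4 + 2\right) = 1 \left(20 + 2\right) = 1 \cdot 22 = 22$)
$\left(\left(5 + b\right) 6\right)^{2} - 181 = \left(\left(5 + 22\right) 6\right)^{2} - 181 = \left(27 \cdot 6\right)^{2} - 181 = 162^{2} - 181 = 26244 - 181 = 26063$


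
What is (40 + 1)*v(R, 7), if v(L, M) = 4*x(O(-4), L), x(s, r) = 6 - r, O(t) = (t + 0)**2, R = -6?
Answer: 1968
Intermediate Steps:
O(t) = t**2
v(L, M) = 24 - 4*L (v(L, M) = 4*(6 - L) = 24 - 4*L)
(40 + 1)*v(R, 7) = (40 + 1)*(24 - 4*(-6)) = 41*(24 + 24) = 41*48 = 1968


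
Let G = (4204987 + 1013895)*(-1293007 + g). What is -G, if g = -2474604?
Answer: 19662717230902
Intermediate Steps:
G = -19662717230902 (G = (4204987 + 1013895)*(-1293007 - 2474604) = 5218882*(-3767611) = -19662717230902)
-G = -1*(-19662717230902) = 19662717230902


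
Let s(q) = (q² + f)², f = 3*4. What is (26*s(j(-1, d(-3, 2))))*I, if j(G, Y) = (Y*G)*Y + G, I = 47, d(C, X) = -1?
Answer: 312832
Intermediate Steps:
f = 12
j(G, Y) = G + G*Y² (j(G, Y) = (G*Y)*Y + G = G*Y² + G = G + G*Y²)
s(q) = (12 + q²)² (s(q) = (q² + 12)² = (12 + q²)²)
(26*s(j(-1, d(-3, 2))))*I = (26*(12 + (-(1 + (-1)²))²)²)*47 = (26*(12 + (-(1 + 1))²)²)*47 = (26*(12 + (-1*2)²)²)*47 = (26*(12 + (-2)²)²)*47 = (26*(12 + 4)²)*47 = (26*16²)*47 = (26*256)*47 = 6656*47 = 312832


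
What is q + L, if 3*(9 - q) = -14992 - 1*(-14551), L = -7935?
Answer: -7779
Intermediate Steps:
q = 156 (q = 9 - (-14992 - 1*(-14551))/3 = 9 - (-14992 + 14551)/3 = 9 - ⅓*(-441) = 9 + 147 = 156)
q + L = 156 - 7935 = -7779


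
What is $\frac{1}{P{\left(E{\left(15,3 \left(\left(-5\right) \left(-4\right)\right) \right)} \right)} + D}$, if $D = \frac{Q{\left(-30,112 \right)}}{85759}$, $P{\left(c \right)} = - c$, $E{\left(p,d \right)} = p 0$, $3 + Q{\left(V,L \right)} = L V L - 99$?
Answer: $- \frac{85759}{376422} \approx -0.22783$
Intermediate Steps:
$Q{\left(V,L \right)} = -102 + V L^{2}$ ($Q{\left(V,L \right)} = -3 + \left(L V L - 99\right) = -3 + \left(V L^{2} - 99\right) = -3 + \left(-99 + V L^{2}\right) = -102 + V L^{2}$)
$E{\left(p,d \right)} = 0$
$D = - \frac{376422}{85759}$ ($D = \frac{-102 - 30 \cdot 112^{2}}{85759} = \left(-102 - 376320\right) \frac{1}{85759} = \left(-376422\right) \frac{1}{85759} = - \frac{376422}{85759} \approx -4.3893$)
$\frac{1}{P{\left(E{\left(15,3 \left(\left(-5\right) \left(-4\right)\right) \right)} \right)} + D} = \frac{1}{\left(-1\right) 0 - \frac{376422}{85759}} = \frac{1}{0 - \frac{376422}{85759}} = \frac{1}{- \frac{376422}{85759}} = - \frac{85759}{376422}$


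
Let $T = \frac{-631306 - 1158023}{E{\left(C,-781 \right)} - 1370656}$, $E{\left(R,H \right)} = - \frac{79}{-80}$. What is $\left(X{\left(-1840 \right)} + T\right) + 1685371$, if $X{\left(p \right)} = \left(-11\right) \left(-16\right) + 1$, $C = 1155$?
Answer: $\frac{184824528347068}{109652401} \approx 1.6856 \cdot 10^{6}$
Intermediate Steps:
$E{\left(R,H \right)} = \frac{79}{80}$ ($E{\left(R,H \right)} = \left(-79\right) \left(- \frac{1}{80}\right) = \frac{79}{80}$)
$X{\left(p \right)} = 177$ ($X{\left(p \right)} = 176 + 1 = 177$)
$T = \frac{143146320}{109652401}$ ($T = \frac{-631306 - 1158023}{\frac{79}{80} - 1370656} = - \frac{1789329}{- \frac{109652401}{80}} = \left(-1789329\right) \left(- \frac{80}{109652401}\right) = \frac{143146320}{109652401} \approx 1.3055$)
$\left(X{\left(-1840 \right)} + T\right) + 1685371 = \left(177 + \frac{143146320}{109652401}\right) + 1685371 = \frac{19551621297}{109652401} + 1685371 = \frac{184824528347068}{109652401}$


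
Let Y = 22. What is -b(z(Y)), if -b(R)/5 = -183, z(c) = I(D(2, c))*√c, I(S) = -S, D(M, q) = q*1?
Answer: -915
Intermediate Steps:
D(M, q) = q
z(c) = -c^(3/2) (z(c) = (-c)*√c = -c^(3/2))
b(R) = 915 (b(R) = -5*(-183) = 915)
-b(z(Y)) = -1*915 = -915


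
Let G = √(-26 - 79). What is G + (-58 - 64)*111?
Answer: -13542 + I*√105 ≈ -13542.0 + 10.247*I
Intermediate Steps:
G = I*√105 (G = √(-105) = I*√105 ≈ 10.247*I)
G + (-58 - 64)*111 = I*√105 + (-58 - 64)*111 = I*√105 - 122*111 = I*√105 - 13542 = -13542 + I*√105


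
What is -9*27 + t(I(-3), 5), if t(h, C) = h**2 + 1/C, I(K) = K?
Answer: -1169/5 ≈ -233.80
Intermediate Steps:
t(h, C) = 1/C + h**2
-9*27 + t(I(-3), 5) = -9*27 + (1/5 + (-3)**2) = -243 + (1/5 + 9) = -243 + 46/5 = -1169/5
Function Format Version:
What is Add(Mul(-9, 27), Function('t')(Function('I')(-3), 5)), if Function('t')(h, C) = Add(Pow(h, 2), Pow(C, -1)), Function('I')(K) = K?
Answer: Rational(-1169, 5) ≈ -233.80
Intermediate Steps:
Function('t')(h, C) = Add(Pow(C, -1), Pow(h, 2))
Add(Mul(-9, 27), Function('t')(Function('I')(-3), 5)) = Add(Mul(-9, 27), Add(Pow(5, -1), Pow(-3, 2))) = Add(-243, Add(Rational(1, 5), 9)) = Add(-243, Rational(46, 5)) = Rational(-1169, 5)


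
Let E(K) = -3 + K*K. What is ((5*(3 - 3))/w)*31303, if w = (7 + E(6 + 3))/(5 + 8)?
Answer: 0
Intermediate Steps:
E(K) = -3 + K²
w = 85/13 (w = (7 + (-3 + (6 + 3)²))/(5 + 8) = (7 + (-3 + 9²))/13 = (7 + (-3 + 81))*(1/13) = (7 + 78)*(1/13) = 85*(1/13) = 85/13 ≈ 6.5385)
((5*(3 - 3))/w)*31303 = ((5*(3 - 3))/(85/13))*31303 = ((5*0)*(13/85))*31303 = (0*(13/85))*31303 = 0*31303 = 0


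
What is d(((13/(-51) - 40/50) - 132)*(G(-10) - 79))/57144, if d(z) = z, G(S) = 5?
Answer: 1255373/7285860 ≈ 0.17230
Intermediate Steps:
d(((13/(-51) - 40/50) - 132)*(G(-10) - 79))/57144 = (((13/(-51) - 40/50) - 132)*(5 - 79))/57144 = (((13*(-1/51) - 40*1/50) - 132)*(-74))*(1/57144) = (((-13/51 - ⅘) - 132)*(-74))*(1/57144) = ((-269/255 - 132)*(-74))*(1/57144) = -33929/255*(-74)*(1/57144) = (2510746/255)*(1/57144) = 1255373/7285860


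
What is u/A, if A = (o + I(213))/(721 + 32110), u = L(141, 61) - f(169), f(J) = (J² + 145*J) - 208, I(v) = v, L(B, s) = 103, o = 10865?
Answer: -1731999405/11078 ≈ -1.5635e+5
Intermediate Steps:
f(J) = -208 + J² + 145*J
u = -52755 (u = 103 - (-208 + 169² + 145*169) = 103 - (-208 + 28561 + 24505) = 103 - 1*52858 = 103 - 52858 = -52755)
A = 11078/32831 (A = (10865 + 213)/(721 + 32110) = 11078/32831 ≈ 0.33743)
u/A = -52755/11078/32831 = -52755*32831/11078 = -1731999405/11078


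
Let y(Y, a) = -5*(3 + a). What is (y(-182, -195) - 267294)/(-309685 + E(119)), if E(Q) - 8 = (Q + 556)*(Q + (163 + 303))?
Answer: -133167/42599 ≈ -3.1261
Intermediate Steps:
y(Y, a) = -15 - 5*a
E(Q) = 8 + (466 + Q)*(556 + Q) (E(Q) = 8 + (Q + 556)*(Q + (163 + 303)) = 8 + (556 + Q)*(Q + 466) = 8 + (556 + Q)*(466 + Q) = 8 + (466 + Q)*(556 + Q))
(y(-182, -195) - 267294)/(-309685 + E(119)) = ((-15 - 5*(-195)) - 267294)/(-309685 + (259104 + 119² + 1022*119)) = ((-15 + 975) - 267294)/(-309685 + (259104 + 14161 + 121618)) = (960 - 267294)/(-309685 + 394883) = -266334/85198 = -266334*1/85198 = -133167/42599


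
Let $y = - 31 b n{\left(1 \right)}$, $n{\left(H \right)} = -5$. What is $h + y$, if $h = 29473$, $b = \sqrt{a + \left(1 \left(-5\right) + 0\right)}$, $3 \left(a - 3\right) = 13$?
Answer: $29473 + \frac{155 \sqrt{21}}{3} \approx 29710.0$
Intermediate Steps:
$a = \frac{22}{3}$ ($a = 3 + \frac{1}{3} \cdot 13 = 3 + \frac{13}{3} = \frac{22}{3} \approx 7.3333$)
$b = \frac{\sqrt{21}}{3}$ ($b = \sqrt{\frac{22}{3} + \left(1 \left(-5\right) + 0\right)} = \sqrt{\frac{22}{3} + \left(-5 + 0\right)} = \sqrt{\frac{22}{3} - 5} = \sqrt{\frac{7}{3}} = \frac{\sqrt{21}}{3} \approx 1.5275$)
$y = \frac{155 \sqrt{21}}{3}$ ($y = - 31 \frac{\sqrt{21}}{3} \left(-5\right) = - \frac{31 \sqrt{21}}{3} \left(-5\right) = \frac{155 \sqrt{21}}{3} \approx 236.77$)
$h + y = 29473 + \frac{155 \sqrt{21}}{3}$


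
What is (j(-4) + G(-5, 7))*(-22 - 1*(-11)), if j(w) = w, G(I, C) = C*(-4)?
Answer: 352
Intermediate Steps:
G(I, C) = -4*C
(j(-4) + G(-5, 7))*(-22 - 1*(-11)) = (-4 - 4*7)*(-22 - 1*(-11)) = (-4 - 28)*(-22 + 11) = -32*(-11) = 352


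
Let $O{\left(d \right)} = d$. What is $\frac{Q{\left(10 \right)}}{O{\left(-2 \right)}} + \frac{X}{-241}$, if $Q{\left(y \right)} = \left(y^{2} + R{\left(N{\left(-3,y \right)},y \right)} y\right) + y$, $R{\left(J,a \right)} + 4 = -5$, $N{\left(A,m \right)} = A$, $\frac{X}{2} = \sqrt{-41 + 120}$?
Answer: $-10 - \frac{2 \sqrt{79}}{241} \approx -10.074$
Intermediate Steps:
$X = 2 \sqrt{79}$ ($X = 2 \sqrt{-41 + 120} = 2 \sqrt{79} \approx 17.776$)
$R{\left(J,a \right)} = -9$ ($R{\left(J,a \right)} = -4 - 5 = -9$)
$Q{\left(y \right)} = y^{2} - 8 y$ ($Q{\left(y \right)} = \left(y^{2} - 9 y\right) + y = y^{2} - 8 y$)
$\frac{Q{\left(10 \right)}}{O{\left(-2 \right)}} + \frac{X}{-241} = \frac{10 \left(-8 + 10\right)}{-2} + \frac{2 \sqrt{79}}{-241} = 10 \cdot 2 \left(- \frac{1}{2}\right) + 2 \sqrt{79} \left(- \frac{1}{241}\right) = 20 \left(- \frac{1}{2}\right) - \frac{2 \sqrt{79}}{241} = -10 - \frac{2 \sqrt{79}}{241}$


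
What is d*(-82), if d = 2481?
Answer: -203442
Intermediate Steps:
d*(-82) = 2481*(-82) = -203442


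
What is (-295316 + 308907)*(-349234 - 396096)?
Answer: -10129780030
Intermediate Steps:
(-295316 + 308907)*(-349234 - 396096) = 13591*(-745330) = -10129780030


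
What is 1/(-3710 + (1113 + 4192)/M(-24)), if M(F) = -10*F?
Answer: -48/177019 ≈ -0.00027116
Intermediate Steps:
1/(-3710 + (1113 + 4192)/M(-24)) = 1/(-3710 + (1113 + 4192)/((-10*(-24)))) = 1/(-3710 + 5305/240) = 1/(-3710 + 5305*(1/240)) = 1/(-3710 + 1061/48) = 1/(-177019/48) = -48/177019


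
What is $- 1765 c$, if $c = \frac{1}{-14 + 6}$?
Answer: $\frac{1765}{8} \approx 220.63$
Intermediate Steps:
$c = - \frac{1}{8}$ ($c = \frac{1}{-8} = - \frac{1}{8} \approx -0.125$)
$- 1765 c = \left(-1765\right) \left(- \frac{1}{8}\right) = \frac{1765}{8}$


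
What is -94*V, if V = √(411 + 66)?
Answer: -282*√53 ≈ -2053.0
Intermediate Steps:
V = 3*√53 (V = √477 = 3*√53 ≈ 21.840)
-94*V = -282*√53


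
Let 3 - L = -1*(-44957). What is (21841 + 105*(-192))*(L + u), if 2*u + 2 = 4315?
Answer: -143885195/2 ≈ -7.1943e+7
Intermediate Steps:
u = 4313/2 (u = -1 + (1/2)*4315 = -1 + 4315/2 = 4313/2 ≈ 2156.5)
L = -44954 (L = 3 - (-1)*(-44957) = 3 - 1*44957 = 3 - 44957 = -44954)
(21841 + 105*(-192))*(L + u) = (21841 + 105*(-192))*(-44954 + 4313/2) = (21841 - 20160)*(-85595/2) = 1681*(-85595/2) = -143885195/2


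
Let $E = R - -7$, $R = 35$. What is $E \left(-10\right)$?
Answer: $-420$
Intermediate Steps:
$E = 42$ ($E = 35 - -7 = 35 + 7 = 42$)
$E \left(-10\right) = 42 \left(-10\right) = -420$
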